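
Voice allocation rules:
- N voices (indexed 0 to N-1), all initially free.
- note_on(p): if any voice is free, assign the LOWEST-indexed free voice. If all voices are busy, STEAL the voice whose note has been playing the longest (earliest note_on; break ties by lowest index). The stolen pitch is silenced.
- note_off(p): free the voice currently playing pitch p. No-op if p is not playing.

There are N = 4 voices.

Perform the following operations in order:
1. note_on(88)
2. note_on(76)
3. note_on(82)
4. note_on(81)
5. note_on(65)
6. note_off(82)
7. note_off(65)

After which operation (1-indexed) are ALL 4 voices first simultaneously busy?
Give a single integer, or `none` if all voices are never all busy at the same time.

Op 1: note_on(88): voice 0 is free -> assigned | voices=[88 - - -]
Op 2: note_on(76): voice 1 is free -> assigned | voices=[88 76 - -]
Op 3: note_on(82): voice 2 is free -> assigned | voices=[88 76 82 -]
Op 4: note_on(81): voice 3 is free -> assigned | voices=[88 76 82 81]
Op 5: note_on(65): all voices busy, STEAL voice 0 (pitch 88, oldest) -> assign | voices=[65 76 82 81]
Op 6: note_off(82): free voice 2 | voices=[65 76 - 81]
Op 7: note_off(65): free voice 0 | voices=[- 76 - 81]

Answer: 4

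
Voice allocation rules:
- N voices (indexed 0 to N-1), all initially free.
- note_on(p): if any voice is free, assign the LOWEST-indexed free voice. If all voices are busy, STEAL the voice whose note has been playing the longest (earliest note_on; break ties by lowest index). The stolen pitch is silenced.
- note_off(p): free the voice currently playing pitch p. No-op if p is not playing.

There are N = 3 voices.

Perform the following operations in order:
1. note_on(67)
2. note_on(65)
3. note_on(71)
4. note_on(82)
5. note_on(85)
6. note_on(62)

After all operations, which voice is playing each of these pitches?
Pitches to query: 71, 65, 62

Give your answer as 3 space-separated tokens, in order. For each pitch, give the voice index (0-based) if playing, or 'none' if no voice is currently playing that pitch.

Op 1: note_on(67): voice 0 is free -> assigned | voices=[67 - -]
Op 2: note_on(65): voice 1 is free -> assigned | voices=[67 65 -]
Op 3: note_on(71): voice 2 is free -> assigned | voices=[67 65 71]
Op 4: note_on(82): all voices busy, STEAL voice 0 (pitch 67, oldest) -> assign | voices=[82 65 71]
Op 5: note_on(85): all voices busy, STEAL voice 1 (pitch 65, oldest) -> assign | voices=[82 85 71]
Op 6: note_on(62): all voices busy, STEAL voice 2 (pitch 71, oldest) -> assign | voices=[82 85 62]

Answer: none none 2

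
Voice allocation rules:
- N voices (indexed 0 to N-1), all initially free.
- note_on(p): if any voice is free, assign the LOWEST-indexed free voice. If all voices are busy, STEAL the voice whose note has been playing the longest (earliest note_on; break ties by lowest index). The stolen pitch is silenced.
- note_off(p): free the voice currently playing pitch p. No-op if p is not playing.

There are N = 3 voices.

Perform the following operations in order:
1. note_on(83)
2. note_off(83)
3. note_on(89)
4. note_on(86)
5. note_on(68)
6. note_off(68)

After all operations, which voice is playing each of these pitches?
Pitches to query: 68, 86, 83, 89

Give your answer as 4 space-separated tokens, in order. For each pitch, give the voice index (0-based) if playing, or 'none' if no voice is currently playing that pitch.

Op 1: note_on(83): voice 0 is free -> assigned | voices=[83 - -]
Op 2: note_off(83): free voice 0 | voices=[- - -]
Op 3: note_on(89): voice 0 is free -> assigned | voices=[89 - -]
Op 4: note_on(86): voice 1 is free -> assigned | voices=[89 86 -]
Op 5: note_on(68): voice 2 is free -> assigned | voices=[89 86 68]
Op 6: note_off(68): free voice 2 | voices=[89 86 -]

Answer: none 1 none 0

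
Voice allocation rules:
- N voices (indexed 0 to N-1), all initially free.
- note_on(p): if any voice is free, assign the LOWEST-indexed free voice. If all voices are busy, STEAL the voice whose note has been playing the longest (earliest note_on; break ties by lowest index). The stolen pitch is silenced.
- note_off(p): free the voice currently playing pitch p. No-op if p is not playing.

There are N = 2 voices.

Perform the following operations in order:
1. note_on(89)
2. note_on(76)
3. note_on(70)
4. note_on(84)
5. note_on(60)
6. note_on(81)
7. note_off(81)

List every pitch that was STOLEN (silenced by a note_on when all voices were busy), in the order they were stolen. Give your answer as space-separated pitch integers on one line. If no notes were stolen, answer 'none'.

Op 1: note_on(89): voice 0 is free -> assigned | voices=[89 -]
Op 2: note_on(76): voice 1 is free -> assigned | voices=[89 76]
Op 3: note_on(70): all voices busy, STEAL voice 0 (pitch 89, oldest) -> assign | voices=[70 76]
Op 4: note_on(84): all voices busy, STEAL voice 1 (pitch 76, oldest) -> assign | voices=[70 84]
Op 5: note_on(60): all voices busy, STEAL voice 0 (pitch 70, oldest) -> assign | voices=[60 84]
Op 6: note_on(81): all voices busy, STEAL voice 1 (pitch 84, oldest) -> assign | voices=[60 81]
Op 7: note_off(81): free voice 1 | voices=[60 -]

Answer: 89 76 70 84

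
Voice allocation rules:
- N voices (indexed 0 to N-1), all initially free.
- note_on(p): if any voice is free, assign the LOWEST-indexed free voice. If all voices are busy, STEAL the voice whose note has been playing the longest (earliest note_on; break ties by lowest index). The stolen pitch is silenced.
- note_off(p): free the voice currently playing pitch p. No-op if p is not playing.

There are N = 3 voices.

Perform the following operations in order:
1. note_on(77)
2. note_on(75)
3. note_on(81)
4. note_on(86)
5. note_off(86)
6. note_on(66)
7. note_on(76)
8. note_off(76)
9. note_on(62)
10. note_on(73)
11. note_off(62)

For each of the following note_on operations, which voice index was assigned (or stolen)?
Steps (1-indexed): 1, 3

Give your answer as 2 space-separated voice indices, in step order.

Op 1: note_on(77): voice 0 is free -> assigned | voices=[77 - -]
Op 2: note_on(75): voice 1 is free -> assigned | voices=[77 75 -]
Op 3: note_on(81): voice 2 is free -> assigned | voices=[77 75 81]
Op 4: note_on(86): all voices busy, STEAL voice 0 (pitch 77, oldest) -> assign | voices=[86 75 81]
Op 5: note_off(86): free voice 0 | voices=[- 75 81]
Op 6: note_on(66): voice 0 is free -> assigned | voices=[66 75 81]
Op 7: note_on(76): all voices busy, STEAL voice 1 (pitch 75, oldest) -> assign | voices=[66 76 81]
Op 8: note_off(76): free voice 1 | voices=[66 - 81]
Op 9: note_on(62): voice 1 is free -> assigned | voices=[66 62 81]
Op 10: note_on(73): all voices busy, STEAL voice 2 (pitch 81, oldest) -> assign | voices=[66 62 73]
Op 11: note_off(62): free voice 1 | voices=[66 - 73]

Answer: 0 2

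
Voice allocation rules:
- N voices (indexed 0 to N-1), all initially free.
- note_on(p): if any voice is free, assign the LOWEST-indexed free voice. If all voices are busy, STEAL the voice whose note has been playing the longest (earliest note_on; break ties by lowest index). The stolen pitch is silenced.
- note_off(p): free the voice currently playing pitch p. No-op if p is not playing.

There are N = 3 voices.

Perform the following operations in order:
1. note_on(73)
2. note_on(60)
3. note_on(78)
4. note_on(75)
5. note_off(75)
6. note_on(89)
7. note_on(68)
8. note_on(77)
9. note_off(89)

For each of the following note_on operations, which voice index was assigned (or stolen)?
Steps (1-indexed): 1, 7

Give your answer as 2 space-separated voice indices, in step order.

Op 1: note_on(73): voice 0 is free -> assigned | voices=[73 - -]
Op 2: note_on(60): voice 1 is free -> assigned | voices=[73 60 -]
Op 3: note_on(78): voice 2 is free -> assigned | voices=[73 60 78]
Op 4: note_on(75): all voices busy, STEAL voice 0 (pitch 73, oldest) -> assign | voices=[75 60 78]
Op 5: note_off(75): free voice 0 | voices=[- 60 78]
Op 6: note_on(89): voice 0 is free -> assigned | voices=[89 60 78]
Op 7: note_on(68): all voices busy, STEAL voice 1 (pitch 60, oldest) -> assign | voices=[89 68 78]
Op 8: note_on(77): all voices busy, STEAL voice 2 (pitch 78, oldest) -> assign | voices=[89 68 77]
Op 9: note_off(89): free voice 0 | voices=[- 68 77]

Answer: 0 1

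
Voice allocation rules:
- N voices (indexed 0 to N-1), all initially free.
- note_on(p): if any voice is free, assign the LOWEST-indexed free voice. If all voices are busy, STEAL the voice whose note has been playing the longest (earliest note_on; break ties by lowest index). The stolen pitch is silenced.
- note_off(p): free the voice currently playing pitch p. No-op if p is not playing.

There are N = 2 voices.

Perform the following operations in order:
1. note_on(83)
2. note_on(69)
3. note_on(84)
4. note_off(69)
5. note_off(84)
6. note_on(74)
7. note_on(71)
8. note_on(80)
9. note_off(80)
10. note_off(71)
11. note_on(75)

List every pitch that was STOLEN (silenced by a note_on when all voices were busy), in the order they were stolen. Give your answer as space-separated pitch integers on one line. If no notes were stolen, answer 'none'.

Answer: 83 74

Derivation:
Op 1: note_on(83): voice 0 is free -> assigned | voices=[83 -]
Op 2: note_on(69): voice 1 is free -> assigned | voices=[83 69]
Op 3: note_on(84): all voices busy, STEAL voice 0 (pitch 83, oldest) -> assign | voices=[84 69]
Op 4: note_off(69): free voice 1 | voices=[84 -]
Op 5: note_off(84): free voice 0 | voices=[- -]
Op 6: note_on(74): voice 0 is free -> assigned | voices=[74 -]
Op 7: note_on(71): voice 1 is free -> assigned | voices=[74 71]
Op 8: note_on(80): all voices busy, STEAL voice 0 (pitch 74, oldest) -> assign | voices=[80 71]
Op 9: note_off(80): free voice 0 | voices=[- 71]
Op 10: note_off(71): free voice 1 | voices=[- -]
Op 11: note_on(75): voice 0 is free -> assigned | voices=[75 -]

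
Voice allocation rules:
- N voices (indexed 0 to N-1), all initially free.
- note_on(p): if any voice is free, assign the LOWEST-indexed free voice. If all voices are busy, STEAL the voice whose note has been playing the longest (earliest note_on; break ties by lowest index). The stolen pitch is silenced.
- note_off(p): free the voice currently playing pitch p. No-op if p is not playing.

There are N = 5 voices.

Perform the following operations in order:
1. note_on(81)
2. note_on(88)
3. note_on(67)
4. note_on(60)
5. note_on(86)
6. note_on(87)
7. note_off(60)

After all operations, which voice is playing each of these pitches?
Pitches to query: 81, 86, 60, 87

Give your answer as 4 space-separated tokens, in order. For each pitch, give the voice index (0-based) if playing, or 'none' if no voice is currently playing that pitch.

Op 1: note_on(81): voice 0 is free -> assigned | voices=[81 - - - -]
Op 2: note_on(88): voice 1 is free -> assigned | voices=[81 88 - - -]
Op 3: note_on(67): voice 2 is free -> assigned | voices=[81 88 67 - -]
Op 4: note_on(60): voice 3 is free -> assigned | voices=[81 88 67 60 -]
Op 5: note_on(86): voice 4 is free -> assigned | voices=[81 88 67 60 86]
Op 6: note_on(87): all voices busy, STEAL voice 0 (pitch 81, oldest) -> assign | voices=[87 88 67 60 86]
Op 7: note_off(60): free voice 3 | voices=[87 88 67 - 86]

Answer: none 4 none 0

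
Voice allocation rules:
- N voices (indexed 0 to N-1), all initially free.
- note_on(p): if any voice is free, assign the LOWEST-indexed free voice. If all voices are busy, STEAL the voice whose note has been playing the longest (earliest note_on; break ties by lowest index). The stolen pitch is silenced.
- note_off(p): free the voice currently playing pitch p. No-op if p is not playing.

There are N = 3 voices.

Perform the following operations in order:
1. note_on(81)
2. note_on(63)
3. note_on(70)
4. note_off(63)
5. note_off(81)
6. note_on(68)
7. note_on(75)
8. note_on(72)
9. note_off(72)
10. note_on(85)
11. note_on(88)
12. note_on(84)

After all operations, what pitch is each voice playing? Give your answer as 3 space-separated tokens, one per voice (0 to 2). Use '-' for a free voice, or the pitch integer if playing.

Op 1: note_on(81): voice 0 is free -> assigned | voices=[81 - -]
Op 2: note_on(63): voice 1 is free -> assigned | voices=[81 63 -]
Op 3: note_on(70): voice 2 is free -> assigned | voices=[81 63 70]
Op 4: note_off(63): free voice 1 | voices=[81 - 70]
Op 5: note_off(81): free voice 0 | voices=[- - 70]
Op 6: note_on(68): voice 0 is free -> assigned | voices=[68 - 70]
Op 7: note_on(75): voice 1 is free -> assigned | voices=[68 75 70]
Op 8: note_on(72): all voices busy, STEAL voice 2 (pitch 70, oldest) -> assign | voices=[68 75 72]
Op 9: note_off(72): free voice 2 | voices=[68 75 -]
Op 10: note_on(85): voice 2 is free -> assigned | voices=[68 75 85]
Op 11: note_on(88): all voices busy, STEAL voice 0 (pitch 68, oldest) -> assign | voices=[88 75 85]
Op 12: note_on(84): all voices busy, STEAL voice 1 (pitch 75, oldest) -> assign | voices=[88 84 85]

Answer: 88 84 85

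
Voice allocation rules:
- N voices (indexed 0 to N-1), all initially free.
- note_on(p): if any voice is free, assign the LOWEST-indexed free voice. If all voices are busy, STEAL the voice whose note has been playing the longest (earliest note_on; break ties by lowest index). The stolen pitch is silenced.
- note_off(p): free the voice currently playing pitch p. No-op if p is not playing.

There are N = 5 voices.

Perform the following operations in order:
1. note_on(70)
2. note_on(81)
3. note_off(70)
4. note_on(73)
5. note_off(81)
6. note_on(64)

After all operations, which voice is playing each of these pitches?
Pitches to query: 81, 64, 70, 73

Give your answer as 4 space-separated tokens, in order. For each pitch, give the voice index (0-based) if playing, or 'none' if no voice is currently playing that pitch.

Answer: none 1 none 0

Derivation:
Op 1: note_on(70): voice 0 is free -> assigned | voices=[70 - - - -]
Op 2: note_on(81): voice 1 is free -> assigned | voices=[70 81 - - -]
Op 3: note_off(70): free voice 0 | voices=[- 81 - - -]
Op 4: note_on(73): voice 0 is free -> assigned | voices=[73 81 - - -]
Op 5: note_off(81): free voice 1 | voices=[73 - - - -]
Op 6: note_on(64): voice 1 is free -> assigned | voices=[73 64 - - -]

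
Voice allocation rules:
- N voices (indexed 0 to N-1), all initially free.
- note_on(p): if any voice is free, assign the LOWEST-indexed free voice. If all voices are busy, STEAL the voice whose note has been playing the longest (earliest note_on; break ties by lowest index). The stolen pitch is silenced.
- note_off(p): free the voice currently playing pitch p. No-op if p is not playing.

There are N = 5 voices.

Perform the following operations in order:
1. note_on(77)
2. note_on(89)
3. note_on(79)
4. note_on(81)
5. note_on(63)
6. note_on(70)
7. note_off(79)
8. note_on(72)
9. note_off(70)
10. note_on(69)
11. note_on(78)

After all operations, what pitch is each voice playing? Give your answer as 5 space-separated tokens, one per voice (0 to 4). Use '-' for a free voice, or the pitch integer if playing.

Op 1: note_on(77): voice 0 is free -> assigned | voices=[77 - - - -]
Op 2: note_on(89): voice 1 is free -> assigned | voices=[77 89 - - -]
Op 3: note_on(79): voice 2 is free -> assigned | voices=[77 89 79 - -]
Op 4: note_on(81): voice 3 is free -> assigned | voices=[77 89 79 81 -]
Op 5: note_on(63): voice 4 is free -> assigned | voices=[77 89 79 81 63]
Op 6: note_on(70): all voices busy, STEAL voice 0 (pitch 77, oldest) -> assign | voices=[70 89 79 81 63]
Op 7: note_off(79): free voice 2 | voices=[70 89 - 81 63]
Op 8: note_on(72): voice 2 is free -> assigned | voices=[70 89 72 81 63]
Op 9: note_off(70): free voice 0 | voices=[- 89 72 81 63]
Op 10: note_on(69): voice 0 is free -> assigned | voices=[69 89 72 81 63]
Op 11: note_on(78): all voices busy, STEAL voice 1 (pitch 89, oldest) -> assign | voices=[69 78 72 81 63]

Answer: 69 78 72 81 63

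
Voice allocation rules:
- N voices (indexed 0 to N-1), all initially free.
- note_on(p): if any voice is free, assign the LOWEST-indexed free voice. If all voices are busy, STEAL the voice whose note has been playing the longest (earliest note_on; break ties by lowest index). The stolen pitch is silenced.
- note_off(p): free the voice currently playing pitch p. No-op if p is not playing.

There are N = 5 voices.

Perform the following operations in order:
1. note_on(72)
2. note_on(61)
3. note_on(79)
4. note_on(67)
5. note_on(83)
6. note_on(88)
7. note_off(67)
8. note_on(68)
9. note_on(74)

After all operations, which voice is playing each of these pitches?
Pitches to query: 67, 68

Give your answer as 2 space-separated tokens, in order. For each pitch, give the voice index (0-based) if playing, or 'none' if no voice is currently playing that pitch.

Answer: none 3

Derivation:
Op 1: note_on(72): voice 0 is free -> assigned | voices=[72 - - - -]
Op 2: note_on(61): voice 1 is free -> assigned | voices=[72 61 - - -]
Op 3: note_on(79): voice 2 is free -> assigned | voices=[72 61 79 - -]
Op 4: note_on(67): voice 3 is free -> assigned | voices=[72 61 79 67 -]
Op 5: note_on(83): voice 4 is free -> assigned | voices=[72 61 79 67 83]
Op 6: note_on(88): all voices busy, STEAL voice 0 (pitch 72, oldest) -> assign | voices=[88 61 79 67 83]
Op 7: note_off(67): free voice 3 | voices=[88 61 79 - 83]
Op 8: note_on(68): voice 3 is free -> assigned | voices=[88 61 79 68 83]
Op 9: note_on(74): all voices busy, STEAL voice 1 (pitch 61, oldest) -> assign | voices=[88 74 79 68 83]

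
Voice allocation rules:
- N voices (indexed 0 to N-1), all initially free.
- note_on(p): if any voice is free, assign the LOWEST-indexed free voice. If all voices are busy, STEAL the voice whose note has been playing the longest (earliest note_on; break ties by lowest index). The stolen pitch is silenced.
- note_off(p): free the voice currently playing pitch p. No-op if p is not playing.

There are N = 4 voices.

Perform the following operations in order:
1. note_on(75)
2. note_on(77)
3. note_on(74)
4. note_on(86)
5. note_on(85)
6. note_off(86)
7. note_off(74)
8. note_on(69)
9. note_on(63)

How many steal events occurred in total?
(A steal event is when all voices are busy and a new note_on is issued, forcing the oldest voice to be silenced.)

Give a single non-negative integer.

Op 1: note_on(75): voice 0 is free -> assigned | voices=[75 - - -]
Op 2: note_on(77): voice 1 is free -> assigned | voices=[75 77 - -]
Op 3: note_on(74): voice 2 is free -> assigned | voices=[75 77 74 -]
Op 4: note_on(86): voice 3 is free -> assigned | voices=[75 77 74 86]
Op 5: note_on(85): all voices busy, STEAL voice 0 (pitch 75, oldest) -> assign | voices=[85 77 74 86]
Op 6: note_off(86): free voice 3 | voices=[85 77 74 -]
Op 7: note_off(74): free voice 2 | voices=[85 77 - -]
Op 8: note_on(69): voice 2 is free -> assigned | voices=[85 77 69 -]
Op 9: note_on(63): voice 3 is free -> assigned | voices=[85 77 69 63]

Answer: 1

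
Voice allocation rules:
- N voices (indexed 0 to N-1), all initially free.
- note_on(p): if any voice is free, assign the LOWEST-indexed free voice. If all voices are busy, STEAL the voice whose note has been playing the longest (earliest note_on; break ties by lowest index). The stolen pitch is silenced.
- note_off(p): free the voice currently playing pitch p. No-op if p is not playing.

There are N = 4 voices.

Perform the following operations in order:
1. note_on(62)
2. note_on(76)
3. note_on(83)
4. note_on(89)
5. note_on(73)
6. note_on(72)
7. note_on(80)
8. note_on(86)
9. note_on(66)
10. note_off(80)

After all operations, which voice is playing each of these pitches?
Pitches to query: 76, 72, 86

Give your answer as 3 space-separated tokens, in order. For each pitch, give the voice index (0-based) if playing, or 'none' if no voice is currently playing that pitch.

Answer: none 1 3

Derivation:
Op 1: note_on(62): voice 0 is free -> assigned | voices=[62 - - -]
Op 2: note_on(76): voice 1 is free -> assigned | voices=[62 76 - -]
Op 3: note_on(83): voice 2 is free -> assigned | voices=[62 76 83 -]
Op 4: note_on(89): voice 3 is free -> assigned | voices=[62 76 83 89]
Op 5: note_on(73): all voices busy, STEAL voice 0 (pitch 62, oldest) -> assign | voices=[73 76 83 89]
Op 6: note_on(72): all voices busy, STEAL voice 1 (pitch 76, oldest) -> assign | voices=[73 72 83 89]
Op 7: note_on(80): all voices busy, STEAL voice 2 (pitch 83, oldest) -> assign | voices=[73 72 80 89]
Op 8: note_on(86): all voices busy, STEAL voice 3 (pitch 89, oldest) -> assign | voices=[73 72 80 86]
Op 9: note_on(66): all voices busy, STEAL voice 0 (pitch 73, oldest) -> assign | voices=[66 72 80 86]
Op 10: note_off(80): free voice 2 | voices=[66 72 - 86]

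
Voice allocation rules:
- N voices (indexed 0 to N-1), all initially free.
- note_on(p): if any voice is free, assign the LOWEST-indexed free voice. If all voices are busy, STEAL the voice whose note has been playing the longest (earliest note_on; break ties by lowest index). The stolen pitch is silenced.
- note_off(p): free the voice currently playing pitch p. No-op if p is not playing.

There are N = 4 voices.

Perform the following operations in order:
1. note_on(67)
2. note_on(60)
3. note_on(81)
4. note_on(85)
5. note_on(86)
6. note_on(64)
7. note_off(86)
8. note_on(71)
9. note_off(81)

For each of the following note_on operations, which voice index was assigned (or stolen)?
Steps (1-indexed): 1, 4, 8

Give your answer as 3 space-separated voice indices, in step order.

Answer: 0 3 0

Derivation:
Op 1: note_on(67): voice 0 is free -> assigned | voices=[67 - - -]
Op 2: note_on(60): voice 1 is free -> assigned | voices=[67 60 - -]
Op 3: note_on(81): voice 2 is free -> assigned | voices=[67 60 81 -]
Op 4: note_on(85): voice 3 is free -> assigned | voices=[67 60 81 85]
Op 5: note_on(86): all voices busy, STEAL voice 0 (pitch 67, oldest) -> assign | voices=[86 60 81 85]
Op 6: note_on(64): all voices busy, STEAL voice 1 (pitch 60, oldest) -> assign | voices=[86 64 81 85]
Op 7: note_off(86): free voice 0 | voices=[- 64 81 85]
Op 8: note_on(71): voice 0 is free -> assigned | voices=[71 64 81 85]
Op 9: note_off(81): free voice 2 | voices=[71 64 - 85]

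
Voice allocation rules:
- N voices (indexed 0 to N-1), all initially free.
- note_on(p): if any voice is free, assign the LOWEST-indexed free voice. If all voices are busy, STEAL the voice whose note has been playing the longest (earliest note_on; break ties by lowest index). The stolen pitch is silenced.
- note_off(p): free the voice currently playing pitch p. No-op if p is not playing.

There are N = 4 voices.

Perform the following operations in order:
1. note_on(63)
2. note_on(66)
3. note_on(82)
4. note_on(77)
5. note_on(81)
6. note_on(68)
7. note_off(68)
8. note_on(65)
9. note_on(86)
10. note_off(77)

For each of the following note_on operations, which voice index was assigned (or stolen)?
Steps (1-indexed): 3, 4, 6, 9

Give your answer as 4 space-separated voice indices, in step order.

Answer: 2 3 1 2

Derivation:
Op 1: note_on(63): voice 0 is free -> assigned | voices=[63 - - -]
Op 2: note_on(66): voice 1 is free -> assigned | voices=[63 66 - -]
Op 3: note_on(82): voice 2 is free -> assigned | voices=[63 66 82 -]
Op 4: note_on(77): voice 3 is free -> assigned | voices=[63 66 82 77]
Op 5: note_on(81): all voices busy, STEAL voice 0 (pitch 63, oldest) -> assign | voices=[81 66 82 77]
Op 6: note_on(68): all voices busy, STEAL voice 1 (pitch 66, oldest) -> assign | voices=[81 68 82 77]
Op 7: note_off(68): free voice 1 | voices=[81 - 82 77]
Op 8: note_on(65): voice 1 is free -> assigned | voices=[81 65 82 77]
Op 9: note_on(86): all voices busy, STEAL voice 2 (pitch 82, oldest) -> assign | voices=[81 65 86 77]
Op 10: note_off(77): free voice 3 | voices=[81 65 86 -]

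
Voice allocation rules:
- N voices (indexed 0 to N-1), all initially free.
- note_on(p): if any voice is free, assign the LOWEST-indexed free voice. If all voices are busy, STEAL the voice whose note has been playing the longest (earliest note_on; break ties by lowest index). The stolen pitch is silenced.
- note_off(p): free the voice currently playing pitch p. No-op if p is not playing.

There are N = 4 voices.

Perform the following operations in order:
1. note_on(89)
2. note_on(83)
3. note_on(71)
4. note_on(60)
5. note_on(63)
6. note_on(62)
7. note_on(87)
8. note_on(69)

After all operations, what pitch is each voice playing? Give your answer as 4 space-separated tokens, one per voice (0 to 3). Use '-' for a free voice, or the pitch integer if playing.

Op 1: note_on(89): voice 0 is free -> assigned | voices=[89 - - -]
Op 2: note_on(83): voice 1 is free -> assigned | voices=[89 83 - -]
Op 3: note_on(71): voice 2 is free -> assigned | voices=[89 83 71 -]
Op 4: note_on(60): voice 3 is free -> assigned | voices=[89 83 71 60]
Op 5: note_on(63): all voices busy, STEAL voice 0 (pitch 89, oldest) -> assign | voices=[63 83 71 60]
Op 6: note_on(62): all voices busy, STEAL voice 1 (pitch 83, oldest) -> assign | voices=[63 62 71 60]
Op 7: note_on(87): all voices busy, STEAL voice 2 (pitch 71, oldest) -> assign | voices=[63 62 87 60]
Op 8: note_on(69): all voices busy, STEAL voice 3 (pitch 60, oldest) -> assign | voices=[63 62 87 69]

Answer: 63 62 87 69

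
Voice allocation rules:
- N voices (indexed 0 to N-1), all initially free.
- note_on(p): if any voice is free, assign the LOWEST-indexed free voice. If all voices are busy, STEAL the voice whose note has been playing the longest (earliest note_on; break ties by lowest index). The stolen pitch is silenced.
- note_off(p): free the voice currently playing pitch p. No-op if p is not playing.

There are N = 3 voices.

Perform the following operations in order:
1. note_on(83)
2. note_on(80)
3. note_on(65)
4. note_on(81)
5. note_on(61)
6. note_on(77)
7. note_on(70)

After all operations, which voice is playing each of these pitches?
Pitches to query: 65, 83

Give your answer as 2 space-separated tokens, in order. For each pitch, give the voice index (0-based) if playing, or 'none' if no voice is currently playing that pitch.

Answer: none none

Derivation:
Op 1: note_on(83): voice 0 is free -> assigned | voices=[83 - -]
Op 2: note_on(80): voice 1 is free -> assigned | voices=[83 80 -]
Op 3: note_on(65): voice 2 is free -> assigned | voices=[83 80 65]
Op 4: note_on(81): all voices busy, STEAL voice 0 (pitch 83, oldest) -> assign | voices=[81 80 65]
Op 5: note_on(61): all voices busy, STEAL voice 1 (pitch 80, oldest) -> assign | voices=[81 61 65]
Op 6: note_on(77): all voices busy, STEAL voice 2 (pitch 65, oldest) -> assign | voices=[81 61 77]
Op 7: note_on(70): all voices busy, STEAL voice 0 (pitch 81, oldest) -> assign | voices=[70 61 77]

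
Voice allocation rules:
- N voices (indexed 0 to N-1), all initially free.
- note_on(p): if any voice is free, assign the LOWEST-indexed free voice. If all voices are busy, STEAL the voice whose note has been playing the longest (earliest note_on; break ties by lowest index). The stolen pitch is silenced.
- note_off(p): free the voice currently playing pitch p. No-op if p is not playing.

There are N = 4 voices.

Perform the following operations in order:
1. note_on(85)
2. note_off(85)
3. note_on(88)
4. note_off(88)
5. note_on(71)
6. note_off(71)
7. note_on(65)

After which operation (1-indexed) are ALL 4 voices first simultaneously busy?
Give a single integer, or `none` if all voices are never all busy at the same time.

Answer: none

Derivation:
Op 1: note_on(85): voice 0 is free -> assigned | voices=[85 - - -]
Op 2: note_off(85): free voice 0 | voices=[- - - -]
Op 3: note_on(88): voice 0 is free -> assigned | voices=[88 - - -]
Op 4: note_off(88): free voice 0 | voices=[- - - -]
Op 5: note_on(71): voice 0 is free -> assigned | voices=[71 - - -]
Op 6: note_off(71): free voice 0 | voices=[- - - -]
Op 7: note_on(65): voice 0 is free -> assigned | voices=[65 - - -]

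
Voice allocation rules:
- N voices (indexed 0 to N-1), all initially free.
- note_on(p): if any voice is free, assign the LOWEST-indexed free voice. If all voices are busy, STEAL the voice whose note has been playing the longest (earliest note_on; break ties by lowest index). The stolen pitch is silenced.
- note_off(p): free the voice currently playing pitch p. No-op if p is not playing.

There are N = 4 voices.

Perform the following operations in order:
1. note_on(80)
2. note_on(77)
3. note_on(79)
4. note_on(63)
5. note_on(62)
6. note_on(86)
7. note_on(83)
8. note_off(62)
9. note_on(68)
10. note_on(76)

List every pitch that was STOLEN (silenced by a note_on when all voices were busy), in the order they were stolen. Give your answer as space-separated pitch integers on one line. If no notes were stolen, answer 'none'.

Answer: 80 77 79 63

Derivation:
Op 1: note_on(80): voice 0 is free -> assigned | voices=[80 - - -]
Op 2: note_on(77): voice 1 is free -> assigned | voices=[80 77 - -]
Op 3: note_on(79): voice 2 is free -> assigned | voices=[80 77 79 -]
Op 4: note_on(63): voice 3 is free -> assigned | voices=[80 77 79 63]
Op 5: note_on(62): all voices busy, STEAL voice 0 (pitch 80, oldest) -> assign | voices=[62 77 79 63]
Op 6: note_on(86): all voices busy, STEAL voice 1 (pitch 77, oldest) -> assign | voices=[62 86 79 63]
Op 7: note_on(83): all voices busy, STEAL voice 2 (pitch 79, oldest) -> assign | voices=[62 86 83 63]
Op 8: note_off(62): free voice 0 | voices=[- 86 83 63]
Op 9: note_on(68): voice 0 is free -> assigned | voices=[68 86 83 63]
Op 10: note_on(76): all voices busy, STEAL voice 3 (pitch 63, oldest) -> assign | voices=[68 86 83 76]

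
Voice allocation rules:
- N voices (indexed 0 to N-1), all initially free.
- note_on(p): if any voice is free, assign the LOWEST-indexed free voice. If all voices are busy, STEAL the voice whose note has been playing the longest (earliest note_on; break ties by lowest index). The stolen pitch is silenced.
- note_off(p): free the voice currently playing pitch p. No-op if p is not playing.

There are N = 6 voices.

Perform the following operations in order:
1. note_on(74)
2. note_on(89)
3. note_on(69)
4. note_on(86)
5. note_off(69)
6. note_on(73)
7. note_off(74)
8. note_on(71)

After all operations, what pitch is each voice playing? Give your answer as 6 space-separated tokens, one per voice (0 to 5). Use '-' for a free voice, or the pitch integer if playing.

Answer: 71 89 73 86 - -

Derivation:
Op 1: note_on(74): voice 0 is free -> assigned | voices=[74 - - - - -]
Op 2: note_on(89): voice 1 is free -> assigned | voices=[74 89 - - - -]
Op 3: note_on(69): voice 2 is free -> assigned | voices=[74 89 69 - - -]
Op 4: note_on(86): voice 3 is free -> assigned | voices=[74 89 69 86 - -]
Op 5: note_off(69): free voice 2 | voices=[74 89 - 86 - -]
Op 6: note_on(73): voice 2 is free -> assigned | voices=[74 89 73 86 - -]
Op 7: note_off(74): free voice 0 | voices=[- 89 73 86 - -]
Op 8: note_on(71): voice 0 is free -> assigned | voices=[71 89 73 86 - -]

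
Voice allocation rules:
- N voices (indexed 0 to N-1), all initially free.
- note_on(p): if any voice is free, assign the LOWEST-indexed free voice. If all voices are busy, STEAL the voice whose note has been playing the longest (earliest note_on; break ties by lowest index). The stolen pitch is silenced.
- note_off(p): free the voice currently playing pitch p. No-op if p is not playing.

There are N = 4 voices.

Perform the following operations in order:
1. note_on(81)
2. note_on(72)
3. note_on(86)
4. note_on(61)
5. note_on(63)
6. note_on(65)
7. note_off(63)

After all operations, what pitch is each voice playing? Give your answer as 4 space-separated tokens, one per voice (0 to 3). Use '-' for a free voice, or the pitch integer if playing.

Answer: - 65 86 61

Derivation:
Op 1: note_on(81): voice 0 is free -> assigned | voices=[81 - - -]
Op 2: note_on(72): voice 1 is free -> assigned | voices=[81 72 - -]
Op 3: note_on(86): voice 2 is free -> assigned | voices=[81 72 86 -]
Op 4: note_on(61): voice 3 is free -> assigned | voices=[81 72 86 61]
Op 5: note_on(63): all voices busy, STEAL voice 0 (pitch 81, oldest) -> assign | voices=[63 72 86 61]
Op 6: note_on(65): all voices busy, STEAL voice 1 (pitch 72, oldest) -> assign | voices=[63 65 86 61]
Op 7: note_off(63): free voice 0 | voices=[- 65 86 61]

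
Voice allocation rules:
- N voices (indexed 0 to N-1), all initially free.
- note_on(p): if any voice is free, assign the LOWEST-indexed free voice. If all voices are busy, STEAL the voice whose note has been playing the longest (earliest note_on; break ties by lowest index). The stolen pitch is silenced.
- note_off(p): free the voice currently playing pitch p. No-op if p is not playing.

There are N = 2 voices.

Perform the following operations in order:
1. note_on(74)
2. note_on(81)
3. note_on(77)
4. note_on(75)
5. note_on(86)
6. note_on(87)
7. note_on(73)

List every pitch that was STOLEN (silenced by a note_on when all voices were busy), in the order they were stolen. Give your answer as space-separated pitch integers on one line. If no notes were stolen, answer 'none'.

Answer: 74 81 77 75 86

Derivation:
Op 1: note_on(74): voice 0 is free -> assigned | voices=[74 -]
Op 2: note_on(81): voice 1 is free -> assigned | voices=[74 81]
Op 3: note_on(77): all voices busy, STEAL voice 0 (pitch 74, oldest) -> assign | voices=[77 81]
Op 4: note_on(75): all voices busy, STEAL voice 1 (pitch 81, oldest) -> assign | voices=[77 75]
Op 5: note_on(86): all voices busy, STEAL voice 0 (pitch 77, oldest) -> assign | voices=[86 75]
Op 6: note_on(87): all voices busy, STEAL voice 1 (pitch 75, oldest) -> assign | voices=[86 87]
Op 7: note_on(73): all voices busy, STEAL voice 0 (pitch 86, oldest) -> assign | voices=[73 87]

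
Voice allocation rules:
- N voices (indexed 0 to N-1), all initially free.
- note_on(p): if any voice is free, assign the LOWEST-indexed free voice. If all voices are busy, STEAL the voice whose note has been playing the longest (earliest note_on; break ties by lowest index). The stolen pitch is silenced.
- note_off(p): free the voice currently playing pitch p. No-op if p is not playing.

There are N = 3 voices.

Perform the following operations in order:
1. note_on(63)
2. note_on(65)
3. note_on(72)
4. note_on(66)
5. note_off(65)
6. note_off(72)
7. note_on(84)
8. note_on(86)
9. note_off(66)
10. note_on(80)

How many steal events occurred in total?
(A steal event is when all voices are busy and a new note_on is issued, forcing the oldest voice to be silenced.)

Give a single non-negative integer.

Op 1: note_on(63): voice 0 is free -> assigned | voices=[63 - -]
Op 2: note_on(65): voice 1 is free -> assigned | voices=[63 65 -]
Op 3: note_on(72): voice 2 is free -> assigned | voices=[63 65 72]
Op 4: note_on(66): all voices busy, STEAL voice 0 (pitch 63, oldest) -> assign | voices=[66 65 72]
Op 5: note_off(65): free voice 1 | voices=[66 - 72]
Op 6: note_off(72): free voice 2 | voices=[66 - -]
Op 7: note_on(84): voice 1 is free -> assigned | voices=[66 84 -]
Op 8: note_on(86): voice 2 is free -> assigned | voices=[66 84 86]
Op 9: note_off(66): free voice 0 | voices=[- 84 86]
Op 10: note_on(80): voice 0 is free -> assigned | voices=[80 84 86]

Answer: 1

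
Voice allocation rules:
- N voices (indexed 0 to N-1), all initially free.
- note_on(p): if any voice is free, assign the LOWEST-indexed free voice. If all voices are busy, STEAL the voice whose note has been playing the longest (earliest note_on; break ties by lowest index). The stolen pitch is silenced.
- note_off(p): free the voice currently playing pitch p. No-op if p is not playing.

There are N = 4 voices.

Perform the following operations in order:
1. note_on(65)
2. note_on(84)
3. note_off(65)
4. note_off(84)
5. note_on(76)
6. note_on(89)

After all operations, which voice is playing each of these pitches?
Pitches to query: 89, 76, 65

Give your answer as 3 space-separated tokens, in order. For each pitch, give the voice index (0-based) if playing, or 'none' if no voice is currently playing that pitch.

Op 1: note_on(65): voice 0 is free -> assigned | voices=[65 - - -]
Op 2: note_on(84): voice 1 is free -> assigned | voices=[65 84 - -]
Op 3: note_off(65): free voice 0 | voices=[- 84 - -]
Op 4: note_off(84): free voice 1 | voices=[- - - -]
Op 5: note_on(76): voice 0 is free -> assigned | voices=[76 - - -]
Op 6: note_on(89): voice 1 is free -> assigned | voices=[76 89 - -]

Answer: 1 0 none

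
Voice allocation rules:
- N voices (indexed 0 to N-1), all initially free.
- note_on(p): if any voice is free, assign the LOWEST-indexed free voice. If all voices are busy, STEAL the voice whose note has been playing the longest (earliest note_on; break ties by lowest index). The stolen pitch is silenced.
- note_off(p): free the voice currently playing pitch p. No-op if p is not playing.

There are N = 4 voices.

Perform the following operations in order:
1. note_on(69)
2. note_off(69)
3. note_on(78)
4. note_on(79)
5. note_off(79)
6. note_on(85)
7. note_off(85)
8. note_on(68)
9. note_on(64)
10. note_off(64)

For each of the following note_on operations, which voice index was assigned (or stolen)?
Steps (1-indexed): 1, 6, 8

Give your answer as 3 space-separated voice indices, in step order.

Answer: 0 1 1

Derivation:
Op 1: note_on(69): voice 0 is free -> assigned | voices=[69 - - -]
Op 2: note_off(69): free voice 0 | voices=[- - - -]
Op 3: note_on(78): voice 0 is free -> assigned | voices=[78 - - -]
Op 4: note_on(79): voice 1 is free -> assigned | voices=[78 79 - -]
Op 5: note_off(79): free voice 1 | voices=[78 - - -]
Op 6: note_on(85): voice 1 is free -> assigned | voices=[78 85 - -]
Op 7: note_off(85): free voice 1 | voices=[78 - - -]
Op 8: note_on(68): voice 1 is free -> assigned | voices=[78 68 - -]
Op 9: note_on(64): voice 2 is free -> assigned | voices=[78 68 64 -]
Op 10: note_off(64): free voice 2 | voices=[78 68 - -]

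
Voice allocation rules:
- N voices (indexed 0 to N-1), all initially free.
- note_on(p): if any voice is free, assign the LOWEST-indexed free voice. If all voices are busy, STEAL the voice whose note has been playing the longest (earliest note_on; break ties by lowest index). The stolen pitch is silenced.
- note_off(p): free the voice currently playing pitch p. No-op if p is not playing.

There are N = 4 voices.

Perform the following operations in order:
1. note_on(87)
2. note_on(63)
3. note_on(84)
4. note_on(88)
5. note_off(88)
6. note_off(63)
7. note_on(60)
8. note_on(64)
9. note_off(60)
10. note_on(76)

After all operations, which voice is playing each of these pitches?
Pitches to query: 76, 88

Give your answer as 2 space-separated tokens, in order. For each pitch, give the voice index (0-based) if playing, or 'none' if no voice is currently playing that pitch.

Answer: 1 none

Derivation:
Op 1: note_on(87): voice 0 is free -> assigned | voices=[87 - - -]
Op 2: note_on(63): voice 1 is free -> assigned | voices=[87 63 - -]
Op 3: note_on(84): voice 2 is free -> assigned | voices=[87 63 84 -]
Op 4: note_on(88): voice 3 is free -> assigned | voices=[87 63 84 88]
Op 5: note_off(88): free voice 3 | voices=[87 63 84 -]
Op 6: note_off(63): free voice 1 | voices=[87 - 84 -]
Op 7: note_on(60): voice 1 is free -> assigned | voices=[87 60 84 -]
Op 8: note_on(64): voice 3 is free -> assigned | voices=[87 60 84 64]
Op 9: note_off(60): free voice 1 | voices=[87 - 84 64]
Op 10: note_on(76): voice 1 is free -> assigned | voices=[87 76 84 64]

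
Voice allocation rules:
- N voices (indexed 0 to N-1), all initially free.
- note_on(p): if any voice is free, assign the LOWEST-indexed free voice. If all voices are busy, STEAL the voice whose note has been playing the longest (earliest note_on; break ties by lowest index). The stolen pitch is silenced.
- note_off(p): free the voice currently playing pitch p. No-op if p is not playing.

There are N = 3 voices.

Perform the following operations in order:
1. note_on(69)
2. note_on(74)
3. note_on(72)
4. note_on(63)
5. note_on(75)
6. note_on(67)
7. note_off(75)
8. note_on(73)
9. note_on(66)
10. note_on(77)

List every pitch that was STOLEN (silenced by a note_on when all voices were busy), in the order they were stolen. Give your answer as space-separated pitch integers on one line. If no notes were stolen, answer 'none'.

Op 1: note_on(69): voice 0 is free -> assigned | voices=[69 - -]
Op 2: note_on(74): voice 1 is free -> assigned | voices=[69 74 -]
Op 3: note_on(72): voice 2 is free -> assigned | voices=[69 74 72]
Op 4: note_on(63): all voices busy, STEAL voice 0 (pitch 69, oldest) -> assign | voices=[63 74 72]
Op 5: note_on(75): all voices busy, STEAL voice 1 (pitch 74, oldest) -> assign | voices=[63 75 72]
Op 6: note_on(67): all voices busy, STEAL voice 2 (pitch 72, oldest) -> assign | voices=[63 75 67]
Op 7: note_off(75): free voice 1 | voices=[63 - 67]
Op 8: note_on(73): voice 1 is free -> assigned | voices=[63 73 67]
Op 9: note_on(66): all voices busy, STEAL voice 0 (pitch 63, oldest) -> assign | voices=[66 73 67]
Op 10: note_on(77): all voices busy, STEAL voice 2 (pitch 67, oldest) -> assign | voices=[66 73 77]

Answer: 69 74 72 63 67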